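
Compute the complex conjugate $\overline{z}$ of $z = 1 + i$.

If z = a + bi, then conjugate(z) = a - bi
conjugate(1 + i) = 1 - i


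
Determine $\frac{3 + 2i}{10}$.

Divisor is real, so divide each part by 10:
= 3/10 + (1/5)i


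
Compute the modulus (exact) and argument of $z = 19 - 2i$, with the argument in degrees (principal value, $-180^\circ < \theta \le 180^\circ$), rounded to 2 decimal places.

|z| = sqrt(19^2 + (-2)^2) = sqrt(365)
arg(z) = arctan(b/a) = arctan(-2/19) (quadrant-adjusted) = -6.01°


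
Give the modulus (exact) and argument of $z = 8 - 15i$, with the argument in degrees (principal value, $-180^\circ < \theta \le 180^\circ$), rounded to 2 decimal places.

|z| = sqrt(8^2 + (-15)^2) = 17
arg(z) = arctan(b/a) = arctan(-15/8) (quadrant-adjusted) = -61.93°


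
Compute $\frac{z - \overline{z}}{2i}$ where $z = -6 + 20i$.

z - conjugate(z) = 2bi
(z - conjugate(z))/(2i) = 2bi/(2i) = b = 20


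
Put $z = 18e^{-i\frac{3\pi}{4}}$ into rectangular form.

a = r cos θ = 18 * -sqrt(2)/2 = -9*sqrt(2)
b = r sin θ = 18 * -sqrt(2)/2 = -9*sqrt(2)
z = -9*sqrt(2) - 9*sqrt(2)i


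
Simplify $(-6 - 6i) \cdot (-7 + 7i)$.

(a1*a2 - b1*b2) + (a1*b2 + b1*a2)i
= (42 - (-42)) + (-42 + 42)i
= 84


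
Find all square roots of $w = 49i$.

|w| = 49, arg(w) = 90°
Root modulus = 49^(1/2) = 7
Root arguments: θ_k = (90° + 360°k)/2 for k = 0, 1, ..., 1
Roots: 7*sqrt(2)/2 + (7*sqrt(2)/2)i, -7*sqrt(2)/2 - (7*sqrt(2)/2)i


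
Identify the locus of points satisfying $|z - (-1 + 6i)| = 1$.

|z - z0| = r describes a circle centered at z0 with radius r
Here z0 = -1 + 6i and r = 1
Locus: Circle centered at (-1, 6) with radius 1


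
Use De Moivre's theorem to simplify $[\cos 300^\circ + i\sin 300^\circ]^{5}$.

By De Moivre: z^n = r^n(cos(nθ) + i sin(nθ))
= 1^5(cos(5*300°) + i sin(5*300°))
= 1(cos 60° + i sin 60°)
= 1/2 + (sqrt(3)/2)i


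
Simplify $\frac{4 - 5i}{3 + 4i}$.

Multiply numerator and denominator by conjugate (3 - 4i):
= (4 - 5i)(3 - 4i) / (3^2 + 4^2)
= (-8 - 31i) / 25
= -8/25 - (31/25)i


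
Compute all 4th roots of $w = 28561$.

|w| = 28561, arg(w) = 0°
Root modulus = 28561^(1/4) = 13
Root arguments: θ_k = (0° + 360°k)/4 for k = 0, 1, ..., 3
Roots: 13, 13i, -13, -13i


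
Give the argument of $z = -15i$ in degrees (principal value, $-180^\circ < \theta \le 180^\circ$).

a = 0 and b < 0, so z lies on the negative imaginary axis: θ = -90°


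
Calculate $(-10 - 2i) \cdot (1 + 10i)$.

(a1*a2 - b1*b2) + (a1*b2 + b1*a2)i
= (-10 - (-20)) + (-100 + (-2))i
= 10 - 102i


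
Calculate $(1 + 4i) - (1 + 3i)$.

(1 - 1) + (4 - 3)i = i


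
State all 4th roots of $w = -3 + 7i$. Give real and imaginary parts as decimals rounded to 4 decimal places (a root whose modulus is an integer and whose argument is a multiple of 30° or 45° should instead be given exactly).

|w| = sqrt(58) ≈ 7.615773, arg(w) ≈ 113.198591°
Root modulus = sqrt(58)^(1/4) ≈ 1.661225
Root arguments: θ_k = (arg(w) + 360°k)/4 for k = 0, 1, ..., 3
Compute each root as (root modulus)(cos θ_k + i sin θ_k) using full-precision intermediates, then round to 4 decimal places.
Roots: 1.4627 + 0.7876i, -0.7876 + 1.4627i, -1.4627 - 0.7876i, 0.7876 - 1.4627i


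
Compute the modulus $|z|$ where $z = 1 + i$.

|z| = sqrt(a^2 + b^2) = sqrt(1^2 + 1^2) = sqrt(2) = sqrt(2)


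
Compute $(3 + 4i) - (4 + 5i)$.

(3 - 4) + (4 - 5)i = -1 - i


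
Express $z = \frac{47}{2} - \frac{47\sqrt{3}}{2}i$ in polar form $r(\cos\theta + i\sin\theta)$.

r = |z| = sqrt(a^2 + b^2) = sqrt((47/2)^2 + (-47*sqrt(3)/2)^2) = sqrt(2209/4 + 6627/4) = sqrt(2209) = 47
θ = arctan(b/a) = arctan(-40.7032/23.5) (quadrant-adjusted) = 300°
z = 47(cos 300° + i sin 300°)


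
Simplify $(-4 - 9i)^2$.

(a + bi)^2 = a^2 - b^2 + 2abi
= (-4)^2 - (-9)^2 + 2*(-4)*(-9)i
= -65 + 72i


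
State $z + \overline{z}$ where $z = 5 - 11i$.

z + conjugate(z) = (a + bi) + (a - bi) = 2a
= 2 * 5 = 10


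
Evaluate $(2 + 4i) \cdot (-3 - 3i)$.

(a1*a2 - b1*b2) + (a1*b2 + b1*a2)i
= (-6 - (-12)) + (-6 + (-12))i
= 6 - 18i


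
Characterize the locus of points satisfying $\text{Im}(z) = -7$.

Im(z) = y where z = x + yi; the equation y = -7 is satisfied by all points with that y-coordinate
Locus: Horizontal line y = -7


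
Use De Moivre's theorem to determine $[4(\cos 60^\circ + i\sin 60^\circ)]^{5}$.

By De Moivre: z^n = r^n(cos(nθ) + i sin(nθ))
= 4^5(cos(5*60°) + i sin(5*60°))
= 1024(cos 300° + i sin 300°)
= 512 - 512*sqrt(3)i


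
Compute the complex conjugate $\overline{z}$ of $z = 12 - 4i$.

If z = a + bi, then conjugate(z) = a - bi
conjugate(12 - 4i) = 12 + 4i


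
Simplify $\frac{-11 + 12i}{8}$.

Divisor is real, so divide each part by 8:
= -11/8 + (3/2)i


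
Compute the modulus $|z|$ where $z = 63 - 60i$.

|z| = sqrt(a^2 + b^2) = sqrt(63^2 + (-60)^2) = sqrt(7569) = 87


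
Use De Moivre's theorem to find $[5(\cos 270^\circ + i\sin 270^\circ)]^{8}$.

By De Moivre: z^n = r^n(cos(nθ) + i sin(nθ))
= 5^8(cos(8*270°) + i sin(8*270°))
= 390625(cos 0° + i sin 0°)
= 390625


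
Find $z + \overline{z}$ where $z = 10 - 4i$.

z + conjugate(z) = (a + bi) + (a - bi) = 2a
= 2 * 10 = 20


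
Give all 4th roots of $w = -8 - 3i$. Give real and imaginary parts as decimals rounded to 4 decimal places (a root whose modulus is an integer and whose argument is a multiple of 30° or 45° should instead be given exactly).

|w| = sqrt(73) ≈ 8.544004, arg(w) ≈ 200.556045°
Root modulus = sqrt(73)^(1/4) ≈ 1.709682
Root arguments: θ_k = (arg(w) + 360°k)/4 for k = 0, 1, ..., 3
Compute each root as (root modulus)(cos θ_k + i sin θ_k) using full-precision intermediates, then round to 4 decimal places.
Roots: 1.0958 + 1.3124i, -1.3124 + 1.0958i, -1.0958 - 1.3124i, 1.3124 - 1.0958i


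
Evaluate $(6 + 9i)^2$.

(a + bi)^2 = a^2 - b^2 + 2abi
= 6^2 - 9^2 + 2*6*9i
= -45 + 108i


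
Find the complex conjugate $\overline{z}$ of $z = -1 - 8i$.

If z = a + bi, then conjugate(z) = a - bi
conjugate(-1 - 8i) = -1 + 8i


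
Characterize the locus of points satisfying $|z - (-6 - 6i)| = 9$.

|z - z0| = r describes a circle centered at z0 with radius r
Here z0 = -6 - 6i and r = 9
Locus: Circle centered at (-6, -6) with radius 9


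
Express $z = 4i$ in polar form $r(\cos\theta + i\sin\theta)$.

r = |z| = sqrt(a^2 + b^2) = sqrt((0)^2 + (4)^2) = sqrt(0 + 16) = sqrt(16) = 4
a = 0 and b > 0, so z lies on the positive imaginary axis: θ = 90°
z = 4(cos 90° + i sin 90°)


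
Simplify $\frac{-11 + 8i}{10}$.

Divisor is real, so divide each part by 10:
= -11/10 + (4/5)i


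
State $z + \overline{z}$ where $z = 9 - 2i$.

z + conjugate(z) = (a + bi) + (a - bi) = 2a
= 2 * 9 = 18


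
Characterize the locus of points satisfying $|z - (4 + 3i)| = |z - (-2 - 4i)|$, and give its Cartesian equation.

|z - z1| = |z - z2| means z is equidistant from z1 and z2,
i.e. the perpendicular bisector of the segment from (4, 3) to (-2, -4) (midpoint (1, -1/2)).
With z = x + yi, square both sides:
(x - 4)^2 + (y - 3)^2 = (x - (-2))^2 + (y - (-4))^2
The x^2 and y^2 terms cancel: -12x + (-14)y = 20 - 25 = -5
Simplify: 12x + 14y = 5
Locus: Perpendicular bisector of the segment from (4, 3) to (-2, -4): the line 12x + 14y = 5


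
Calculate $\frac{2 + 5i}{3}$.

Divisor is real, so divide each part by 3:
= 2/3 + (5/3)i


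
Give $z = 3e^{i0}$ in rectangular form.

a = r cos θ = 3 * 1 = 3
b = r sin θ = 3 * 0 = 0
z = 3


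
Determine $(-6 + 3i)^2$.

(a + bi)^2 = a^2 - b^2 + 2abi
= (-6)^2 - 3^2 + 2*(-6)*3i
= 27 - 36i


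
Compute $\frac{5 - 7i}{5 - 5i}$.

Multiply numerator and denominator by conjugate (5 + 5i):
= (5 - 7i)(5 + 5i) / (5^2 + (-5)^2)
= (60 - 10i) / 50
Divide through by 10: (6 - i) / 5
= 6/5 - (1/5)i


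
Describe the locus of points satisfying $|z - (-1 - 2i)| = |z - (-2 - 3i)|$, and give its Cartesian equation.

|z - z1| = |z - z2| means z is equidistant from z1 and z2,
i.e. the perpendicular bisector of the segment from (-1, -2) to (-2, -3) (midpoint (-3/2, -5/2)).
With z = x + yi, square both sides:
(x - (-1))^2 + (y - (-2))^2 = (x - (-2))^2 + (y - (-3))^2
The x^2 and y^2 terms cancel: -2x + (-2)y = 13 - 5 = 8
Simplify: x + y = -4
Locus: Perpendicular bisector of the segment from (-1, -2) to (-2, -3): the line x + y = -4


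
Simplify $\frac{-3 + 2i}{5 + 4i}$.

Multiply numerator and denominator by conjugate (5 - 4i):
= (-3 + 2i)(5 - 4i) / (5^2 + 4^2)
= (-7 + 22i) / 41
= -7/41 + (22/41)i


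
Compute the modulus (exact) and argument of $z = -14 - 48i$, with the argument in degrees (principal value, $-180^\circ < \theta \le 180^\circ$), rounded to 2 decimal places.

|z| = sqrt((-14)^2 + (-48)^2) = 50
arg(z) = arctan(b/a) = arctan(-48/-14) (quadrant-adjusted) = -106.26°


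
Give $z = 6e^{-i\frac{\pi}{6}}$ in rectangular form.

a = r cos θ = 6 * sqrt(3)/2 = 3*sqrt(3)
b = r sin θ = 6 * -1/2 = -3
z = 3*sqrt(3) - 3i


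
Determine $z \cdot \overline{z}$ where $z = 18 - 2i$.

z * conjugate(z) = |z|^2 = a^2 + b^2
= 18^2 + (-2)^2 = 328


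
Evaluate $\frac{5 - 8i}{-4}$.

Divisor is real, so divide each part by -4:
= -5/4 + 2i


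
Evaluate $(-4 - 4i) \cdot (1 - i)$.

(a1*a2 - b1*b2) + (a1*b2 + b1*a2)i
= (-4 - 4) + (4 + (-4))i
= -8


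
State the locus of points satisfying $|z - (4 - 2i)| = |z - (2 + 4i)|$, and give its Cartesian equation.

|z - z1| = |z - z2| means z is equidistant from z1 and z2,
i.e. the perpendicular bisector of the segment from (4, -2) to (2, 4) (midpoint (3, 1)).
With z = x + yi, square both sides:
(x - 4)^2 + (y - (-2))^2 = (x - 2)^2 + (y - 4)^2
The x^2 and y^2 terms cancel: -4x + 12y = 20 - 20 = 0
Simplify: x - 3y = 0
Locus: Perpendicular bisector of the segment from (4, -2) to (2, 4): the line x - 3y = 0


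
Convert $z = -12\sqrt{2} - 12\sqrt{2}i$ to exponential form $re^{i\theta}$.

r = |z| = sqrt((-12*sqrt(2))^2 + (-12*sqrt(2))^2) = sqrt(288 + 288) = sqrt(576) = 24
θ = arctan(b/a) = arctan(-16.9706/-16.9706) (quadrant-adjusted) = -135° = -3π/4
z = 24e^(-i*3π/4)


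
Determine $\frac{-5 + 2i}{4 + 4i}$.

Multiply numerator and denominator by conjugate (4 - 4i):
= (-5 + 2i)(4 - 4i) / (4^2 + 4^2)
= (-12 + 28i) / 32
Divide through by 4: (-3 + 7i) / 8
= -3/8 + (7/8)i


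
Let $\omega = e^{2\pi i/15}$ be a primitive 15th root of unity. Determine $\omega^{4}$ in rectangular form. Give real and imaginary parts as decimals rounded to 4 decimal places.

ω^4 = e^(2πi·4/15) = e^(i·8π/15)
= cos(8π/15) + i sin(8π/15)
= -0.1045 + 0.9945i


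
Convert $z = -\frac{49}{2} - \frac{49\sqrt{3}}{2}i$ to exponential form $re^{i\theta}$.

r = |z| = sqrt((-49/2)^2 + (-49*sqrt(3)/2)^2) = sqrt(2401/4 + 7203/4) = sqrt(2401) = 49
θ = arctan(b/a) = arctan(-42.4352/-24.5) (quadrant-adjusted) = 240° = 4π/3
z = 49e^(i*4π/3)


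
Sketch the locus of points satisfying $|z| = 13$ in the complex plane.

|z| = 13 means sqrt(x^2 + y^2) = 13
This is a circle of radius 13 centered at the origin


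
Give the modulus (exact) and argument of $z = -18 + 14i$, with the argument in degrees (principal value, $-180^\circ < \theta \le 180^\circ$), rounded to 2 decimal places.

|z| = sqrt((-18)^2 + 14^2) = sqrt(520)
arg(z) = arctan(b/a) = arctan(14/-18) (quadrant-adjusted) = 142.13°


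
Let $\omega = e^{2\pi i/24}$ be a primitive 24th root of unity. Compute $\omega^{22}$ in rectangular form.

ω^22 = e^(2πi·22/24) = e^(i·11π/6)
= cos(11π/6) + i sin(11π/6)
= sqrt(3)/2 - (1/2)i


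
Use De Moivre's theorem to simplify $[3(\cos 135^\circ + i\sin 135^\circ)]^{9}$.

By De Moivre: z^n = r^n(cos(nθ) + i sin(nθ))
= 3^9(cos(9*135°) + i sin(9*135°))
= 19683(cos 135° + i sin 135°)
= -19683*sqrt(2)/2 + (19683*sqrt(2)/2)i


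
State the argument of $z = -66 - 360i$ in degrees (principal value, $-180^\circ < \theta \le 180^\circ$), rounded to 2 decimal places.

θ = arctan(b/a) = arctan(-360/-66) (quadrant-adjusted) = -100.39°


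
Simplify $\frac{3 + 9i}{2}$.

Divisor is real, so divide each part by 2:
= 3/2 + (9/2)i


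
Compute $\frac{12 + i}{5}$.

Divisor is real, so divide each part by 5:
= 12/5 + (1/5)i


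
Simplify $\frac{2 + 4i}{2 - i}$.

Multiply numerator and denominator by conjugate (2 + i):
= (2 + 4i)(2 + i) / (2^2 + (-1)^2)
= (10i) / 5
= 2i


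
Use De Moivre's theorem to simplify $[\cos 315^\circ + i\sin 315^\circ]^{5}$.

By De Moivre: z^n = r^n(cos(nθ) + i sin(nθ))
= 1^5(cos(5*315°) + i sin(5*315°))
= 1(cos 135° + i sin 135°)
= -sqrt(2)/2 + (sqrt(2)/2)i


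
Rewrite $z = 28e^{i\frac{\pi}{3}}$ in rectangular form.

a = r cos θ = 28 * 1/2 = 14
b = r sin θ = 28 * sqrt(3)/2 = 14*sqrt(3)
z = 14 + 14*sqrt(3)i


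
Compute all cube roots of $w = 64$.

|w| = 64, arg(w) = 0°
Root modulus = 64^(1/3) = 4
Root arguments: θ_k = (0° + 360°k)/3 for k = 0, 1, ..., 2
Roots: 4, -2 + 2*sqrt(3)i, -2 - 2*sqrt(3)i


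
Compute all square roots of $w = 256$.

|w| = 256, arg(w) = 0°
Root modulus = 256^(1/2) = 16
Root arguments: θ_k = (0° + 360°k)/2 for k = 0, 1, ..., 1
Roots: 16, -16


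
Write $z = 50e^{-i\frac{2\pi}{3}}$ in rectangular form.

a = r cos θ = 50 * -1/2 = -25
b = r sin θ = 50 * -sqrt(3)/2 = -25*sqrt(3)
z = -25 - 25*sqrt(3)i


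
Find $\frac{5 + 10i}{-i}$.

Multiply numerator and denominator by conjugate (i):
= (5 + 10i)(i) / (0^2 + (-1)^2)
= (-10 + 5i) / 1
= -10 + 5i


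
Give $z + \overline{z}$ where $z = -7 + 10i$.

z + conjugate(z) = (a + bi) + (a - bi) = 2a
= 2 * (-7) = -14


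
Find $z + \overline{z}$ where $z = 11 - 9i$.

z + conjugate(z) = (a + bi) + (a - bi) = 2a
= 2 * 11 = 22


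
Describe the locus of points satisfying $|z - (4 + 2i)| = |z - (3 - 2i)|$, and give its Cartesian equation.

|z - z1| = |z - z2| means z is equidistant from z1 and z2,
i.e. the perpendicular bisector of the segment from (4, 2) to (3, -2) (midpoint (7/2, 0)).
With z = x + yi, square both sides:
(x - 4)^2 + (y - 2)^2 = (x - 3)^2 + (y - (-2))^2
The x^2 and y^2 terms cancel: -2x + (-8)y = 13 - 20 = -7
Simplify: 2x + 8y = 7
Locus: Perpendicular bisector of the segment from (4, 2) to (3, -2): the line 2x + 8y = 7


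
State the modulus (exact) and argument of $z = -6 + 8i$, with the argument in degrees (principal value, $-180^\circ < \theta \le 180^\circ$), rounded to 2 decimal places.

|z| = sqrt((-6)^2 + 8^2) = 10
arg(z) = arctan(b/a) = arctan(8/-6) (quadrant-adjusted) = 126.87°


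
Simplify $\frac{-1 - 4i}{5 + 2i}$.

Multiply numerator and denominator by conjugate (5 - 2i):
= (-1 - 4i)(5 - 2i) / (5^2 + 2^2)
= (-13 - 18i) / 29
= -13/29 - (18/29)i


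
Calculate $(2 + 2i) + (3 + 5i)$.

(2 + 3) + (2 + 5)i = 5 + 7i


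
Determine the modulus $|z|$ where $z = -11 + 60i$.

|z| = sqrt(a^2 + b^2) = sqrt((-11)^2 + 60^2) = sqrt(3721) = 61


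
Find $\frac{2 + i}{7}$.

Divisor is real, so divide each part by 7:
= 2/7 + (1/7)i


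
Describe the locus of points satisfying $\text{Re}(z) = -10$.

Re(z) = x where z = x + yi; the equation x = -10 is satisfied by all points with that x-coordinate
Locus: Vertical line x = -10


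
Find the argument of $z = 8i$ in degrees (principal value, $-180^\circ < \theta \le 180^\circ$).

a = 0 and b > 0, so z lies on the positive imaginary axis: θ = 90°


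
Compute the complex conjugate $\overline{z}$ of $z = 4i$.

If z = a + bi, then conjugate(z) = a - bi
conjugate(4i) = -4i


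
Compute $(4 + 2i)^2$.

(a + bi)^2 = a^2 - b^2 + 2abi
= 4^2 - 2^2 + 2*4*2i
= 12 + 16i


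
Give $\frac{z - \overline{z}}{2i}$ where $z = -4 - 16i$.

z - conjugate(z) = 2bi
(z - conjugate(z))/(2i) = 2bi/(2i) = b = -16


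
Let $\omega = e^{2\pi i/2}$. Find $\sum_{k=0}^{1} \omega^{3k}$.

Let ζ = ω^3 = e^(2πi·3/2). Since 2 ∤ 3, ζ ≠ 1.
Sum = Σ_{k=0}^{1} ζ^k = (ζ^2 - 1)/(ζ - 1) = (ω^{3·2} - 1)/(ζ - 1) = (1 - 1)/(ζ - 1) = 0


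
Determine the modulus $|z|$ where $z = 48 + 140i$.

|z| = sqrt(a^2 + b^2) = sqrt(48^2 + 140^2) = sqrt(21904) = 148


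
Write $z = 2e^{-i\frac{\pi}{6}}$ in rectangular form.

a = r cos θ = 2 * sqrt(3)/2 = sqrt(3)
b = r sin θ = 2 * -1/2 = -1
z = sqrt(3) - i


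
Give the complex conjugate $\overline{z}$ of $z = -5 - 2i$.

If z = a + bi, then conjugate(z) = a - bi
conjugate(-5 - 2i) = -5 + 2i


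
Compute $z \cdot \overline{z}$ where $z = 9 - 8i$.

z * conjugate(z) = |z|^2 = a^2 + b^2
= 9^2 + (-8)^2 = 145


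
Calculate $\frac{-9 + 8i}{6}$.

Divisor is real, so divide each part by 6:
= -3/2 + (4/3)i


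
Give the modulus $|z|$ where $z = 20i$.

|z| = sqrt(a^2 + b^2) = sqrt(0^2 + 20^2) = sqrt(400) = 20


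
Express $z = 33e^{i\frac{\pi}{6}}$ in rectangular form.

a = r cos θ = 33 * sqrt(3)/2 = 33*sqrt(3)/2
b = r sin θ = 33 * 1/2 = 33/2
z = 33*sqrt(3)/2 + (33/2)i


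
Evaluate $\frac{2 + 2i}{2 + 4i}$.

Multiply numerator and denominator by conjugate (2 - 4i):
= (2 + 2i)(2 - 4i) / (2^2 + 4^2)
= (12 - 4i) / 20
Divide through by 4: (3 - i) / 5
= 3/5 - (1/5)i


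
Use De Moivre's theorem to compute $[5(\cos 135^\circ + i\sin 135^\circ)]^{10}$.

By De Moivre: z^n = r^n(cos(nθ) + i sin(nθ))
= 5^10(cos(10*135°) + i sin(10*135°))
= 9765625(cos 270° + i sin 270°)
= -9765625i


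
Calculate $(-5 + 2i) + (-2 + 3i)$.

(-5 + (-2)) + (2 + 3)i = -7 + 5i


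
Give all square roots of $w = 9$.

|w| = 9, arg(w) = 0°
Root modulus = 9^(1/2) = 3
Root arguments: θ_k = (0° + 360°k)/2 for k = 0, 1, ..., 1
Roots: 3, -3


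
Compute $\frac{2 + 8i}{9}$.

Divisor is real, so divide each part by 9:
= 2/9 + (8/9)i


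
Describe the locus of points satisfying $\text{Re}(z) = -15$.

Re(z) = x where z = x + yi; the equation x = -15 is satisfied by all points with that x-coordinate
Locus: Vertical line x = -15


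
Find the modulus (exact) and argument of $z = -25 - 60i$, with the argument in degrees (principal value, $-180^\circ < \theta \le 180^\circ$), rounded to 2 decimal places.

|z| = sqrt((-25)^2 + (-60)^2) = 65
arg(z) = arctan(b/a) = arctan(-60/-25) (quadrant-adjusted) = -112.62°


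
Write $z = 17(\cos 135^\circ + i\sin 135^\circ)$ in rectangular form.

a = r cos θ = 17 * -sqrt(2)/2 = -17*sqrt(2)/2
b = r sin θ = 17 * sqrt(2)/2 = 17*sqrt(2)/2
z = -17*sqrt(2)/2 + (17*sqrt(2)/2)i


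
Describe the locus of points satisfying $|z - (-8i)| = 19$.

|z - z0| = r describes a circle centered at z0 with radius r
Here z0 = -8i and r = 19
Locus: Circle centered at (0, -8) with radius 19


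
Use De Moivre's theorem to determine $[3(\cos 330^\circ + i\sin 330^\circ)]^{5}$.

By De Moivre: z^n = r^n(cos(nθ) + i sin(nθ))
= 3^5(cos(5*330°) + i sin(5*330°))
= 243(cos 210° + i sin 210°)
= -243*sqrt(3)/2 - (243/2)i


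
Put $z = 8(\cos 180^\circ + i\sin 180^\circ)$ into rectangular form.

a = r cos θ = 8 * -1 = -8
b = r sin θ = 8 * 0 = 0
z = -8


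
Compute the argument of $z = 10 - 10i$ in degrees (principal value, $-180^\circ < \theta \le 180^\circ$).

θ = arctan(b/a) = arctan(-10/10) (quadrant-adjusted) = -45°


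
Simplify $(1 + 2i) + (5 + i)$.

(1 + 5) + (2 + 1)i = 6 + 3i


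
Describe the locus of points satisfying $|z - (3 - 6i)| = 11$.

|z - z0| = r describes a circle centered at z0 with radius r
Here z0 = 3 - 6i and r = 11
Locus: Circle centered at (3, -6) with radius 11


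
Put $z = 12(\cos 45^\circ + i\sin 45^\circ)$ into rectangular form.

a = r cos θ = 12 * sqrt(2)/2 = 6*sqrt(2)
b = r sin θ = 12 * sqrt(2)/2 = 6*sqrt(2)
z = 6*sqrt(2) + 6*sqrt(2)i


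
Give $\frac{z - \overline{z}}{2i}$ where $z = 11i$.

z - conjugate(z) = 2bi
(z - conjugate(z))/(2i) = 2bi/(2i) = b = 11


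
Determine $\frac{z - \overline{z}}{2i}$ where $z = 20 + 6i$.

z - conjugate(z) = 2bi
(z - conjugate(z))/(2i) = 2bi/(2i) = b = 6


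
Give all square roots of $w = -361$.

|w| = 361, arg(w) = 180°
Root modulus = 361^(1/2) = 19
Root arguments: θ_k = (180° + 360°k)/2 for k = 0, 1, ..., 1
Roots: 19i, -19i


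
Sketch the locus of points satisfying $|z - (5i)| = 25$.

|z - z0| = r describes a circle centered at z0 with radius r
Here z0 = 5i and r = 25
Locus: Circle centered at (0, 5) with radius 25


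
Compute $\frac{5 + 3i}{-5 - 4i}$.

Multiply numerator and denominator by conjugate (-5 + 4i):
= (5 + 3i)(-5 + 4i) / ((-5)^2 + (-4)^2)
= (-37 + 5i) / 41
= -37/41 + (5/41)i


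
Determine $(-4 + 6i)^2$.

(a + bi)^2 = a^2 - b^2 + 2abi
= (-4)^2 - 6^2 + 2*(-4)*6i
= -20 - 48i


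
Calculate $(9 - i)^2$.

(a + bi)^2 = a^2 - b^2 + 2abi
= 9^2 - (-1)^2 + 2*9*(-1)i
= 80 - 18i


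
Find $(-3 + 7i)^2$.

(a + bi)^2 = a^2 - b^2 + 2abi
= (-3)^2 - 7^2 + 2*(-3)*7i
= -40 - 42i


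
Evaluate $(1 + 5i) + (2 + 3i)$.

(1 + 2) + (5 + 3)i = 3 + 8i


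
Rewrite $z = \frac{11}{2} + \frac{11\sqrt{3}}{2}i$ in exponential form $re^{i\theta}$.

r = |z| = sqrt((11/2)^2 + (11*sqrt(3)/2)^2) = sqrt(121/4 + 363/4) = sqrt(121) = 11
θ = arctan(b/a) = arctan(9.5263/5.5) (quadrant-adjusted) = 60° = π/3
z = 11e^(i*π/3)


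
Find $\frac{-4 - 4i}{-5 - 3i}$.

Multiply numerator and denominator by conjugate (-5 + 3i):
= (-4 - 4i)(-5 + 3i) / ((-5)^2 + (-3)^2)
= (32 + 8i) / 34
Divide through by 2: (16 + 4i) / 17
= 16/17 + (4/17)i


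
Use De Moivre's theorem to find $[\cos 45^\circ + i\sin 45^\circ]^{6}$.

By De Moivre: z^n = r^n(cos(nθ) + i sin(nθ))
= 1^6(cos(6*45°) + i sin(6*45°))
= 1(cos 270° + i sin 270°)
= -i


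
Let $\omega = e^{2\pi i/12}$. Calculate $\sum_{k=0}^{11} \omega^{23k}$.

Let ζ = ω^23 = e^(2πi·23/12). Since 12 ∤ 23, ζ ≠ 1.
Sum = Σ_{k=0}^{11} ζ^k = (ζ^12 - 1)/(ζ - 1) = (ω^{23·12} - 1)/(ζ - 1) = (1 - 1)/(ζ - 1) = 0


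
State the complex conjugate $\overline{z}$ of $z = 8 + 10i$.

If z = a + bi, then conjugate(z) = a - bi
conjugate(8 + 10i) = 8 - 10i


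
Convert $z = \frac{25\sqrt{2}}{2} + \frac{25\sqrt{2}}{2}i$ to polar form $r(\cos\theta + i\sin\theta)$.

r = |z| = sqrt(a^2 + b^2) = sqrt((25*sqrt(2)/2)^2 + (25*sqrt(2)/2)^2) = sqrt(625/2 + 625/2) = sqrt(625) = 25
θ = arctan(b/a) = arctan(17.6777/17.6777) (quadrant-adjusted) = 45°
z = 25(cos 45° + i sin 45°)


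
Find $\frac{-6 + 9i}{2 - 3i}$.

Multiply numerator and denominator by conjugate (2 + 3i):
= (-6 + 9i)(2 + 3i) / (2^2 + (-3)^2)
= (-39) / 13
= -3


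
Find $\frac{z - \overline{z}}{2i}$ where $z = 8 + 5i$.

z - conjugate(z) = 2bi
(z - conjugate(z))/(2i) = 2bi/(2i) = b = 5


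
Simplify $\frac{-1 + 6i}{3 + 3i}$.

Multiply numerator and denominator by conjugate (3 - 3i):
= (-1 + 6i)(3 - 3i) / (3^2 + 3^2)
= (15 + 21i) / 18
Divide through by 3: (5 + 7i) / 6
= 5/6 + (7/6)i


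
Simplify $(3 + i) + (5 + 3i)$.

(3 + 5) + (1 + 3)i = 8 + 4i


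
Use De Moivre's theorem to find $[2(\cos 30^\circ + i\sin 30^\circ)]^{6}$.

By De Moivre: z^n = r^n(cos(nθ) + i sin(nθ))
= 2^6(cos(6*30°) + i sin(6*30°))
= 64(cos 180° + i sin 180°)
= -64


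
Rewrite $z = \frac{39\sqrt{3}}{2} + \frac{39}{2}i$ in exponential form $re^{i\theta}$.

r = |z| = sqrt((39*sqrt(3)/2)^2 + (39/2)^2) = sqrt(4563/4 + 1521/4) = sqrt(1521) = 39
θ = arctan(b/a) = arctan(19.5/33.775) (quadrant-adjusted) = 30° = π/6
z = 39e^(i*π/6)


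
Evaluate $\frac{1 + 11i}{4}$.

Divisor is real, so divide each part by 4:
= 1/4 + (11/4)i


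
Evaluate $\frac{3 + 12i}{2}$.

Divisor is real, so divide each part by 2:
= 3/2 + 6i


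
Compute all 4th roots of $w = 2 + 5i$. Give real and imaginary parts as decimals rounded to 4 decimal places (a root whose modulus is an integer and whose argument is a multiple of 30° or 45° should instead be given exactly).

|w| = sqrt(29) ≈ 5.385165, arg(w) ≈ 68.198591°
Root modulus = sqrt(29)^(1/4) ≈ 1.523350
Root arguments: θ_k = (arg(w) + 360°k)/4 for k = 0, 1, ..., 3
Compute each root as (root modulus)(cos θ_k + i sin θ_k) using full-precision intermediates, then round to 4 decimal places.
Roots: 1.4564 + 0.4466i, -0.4466 + 1.4564i, -1.4564 - 0.4466i, 0.4466 - 1.4564i


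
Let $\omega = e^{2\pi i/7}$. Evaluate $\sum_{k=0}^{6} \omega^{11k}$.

Let ζ = ω^11 = e^(2πi·11/7). Since 7 ∤ 11, ζ ≠ 1.
Sum = Σ_{k=0}^{6} ζ^k = (ζ^7 - 1)/(ζ - 1) = (ω^{11·7} - 1)/(ζ - 1) = (1 - 1)/(ζ - 1) = 0


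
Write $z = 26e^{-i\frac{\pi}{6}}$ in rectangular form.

a = r cos θ = 26 * sqrt(3)/2 = 13*sqrt(3)
b = r sin θ = 26 * -1/2 = -13
z = 13*sqrt(3) - 13i


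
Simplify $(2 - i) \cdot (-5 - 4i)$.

(a1*a2 - b1*b2) + (a1*b2 + b1*a2)i
= (-10 - 4) + (-8 + 5)i
= -14 - 3i


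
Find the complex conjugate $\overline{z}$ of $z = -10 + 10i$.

If z = a + bi, then conjugate(z) = a - bi
conjugate(-10 + 10i) = -10 - 10i


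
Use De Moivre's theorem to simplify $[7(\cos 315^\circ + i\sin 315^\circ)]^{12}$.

By De Moivre: z^n = r^n(cos(nθ) + i sin(nθ))
= 7^12(cos(12*315°) + i sin(12*315°))
= 13841287201(cos 180° + i sin 180°)
= -13841287201


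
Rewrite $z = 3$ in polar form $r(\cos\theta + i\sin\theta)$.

r = |z| = sqrt(a^2 + b^2) = sqrt((3)^2 + (0)^2) = sqrt(9 + 0) = sqrt(9) = 3
b = 0 and a > 0, so z lies on the positive real axis: θ = 0°
z = 3(cos 0° + i sin 0°)


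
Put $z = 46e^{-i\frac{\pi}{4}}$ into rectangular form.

a = r cos θ = 46 * sqrt(2)/2 = 23*sqrt(2)
b = r sin θ = 46 * -sqrt(2)/2 = -23*sqrt(2)
z = 23*sqrt(2) - 23*sqrt(2)i


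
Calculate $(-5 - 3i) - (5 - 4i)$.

(-5 - 5) + (-3 - (-4))i = -10 + i


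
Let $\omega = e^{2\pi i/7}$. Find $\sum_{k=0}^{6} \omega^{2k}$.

Let ζ = ω^2 = e^(2πi·2/7). Since 7 ∤ 2, ζ ≠ 1.
Sum = Σ_{k=0}^{6} ζ^k = (ζ^7 - 1)/(ζ - 1) = (ω^{2·7} - 1)/(ζ - 1) = (1 - 1)/(ζ - 1) = 0


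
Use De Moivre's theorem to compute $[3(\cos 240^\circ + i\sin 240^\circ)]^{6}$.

By De Moivre: z^n = r^n(cos(nθ) + i sin(nθ))
= 3^6(cos(6*240°) + i sin(6*240°))
= 729(cos 0° + i sin 0°)
= 729


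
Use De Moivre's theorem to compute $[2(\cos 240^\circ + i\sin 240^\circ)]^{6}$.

By De Moivre: z^n = r^n(cos(nθ) + i sin(nθ))
= 2^6(cos(6*240°) + i sin(6*240°))
= 64(cos 0° + i sin 0°)
= 64


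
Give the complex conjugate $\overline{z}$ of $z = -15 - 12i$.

If z = a + bi, then conjugate(z) = a - bi
conjugate(-15 - 12i) = -15 + 12i


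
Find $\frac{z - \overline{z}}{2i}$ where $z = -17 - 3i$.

z - conjugate(z) = 2bi
(z - conjugate(z))/(2i) = 2bi/(2i) = b = -3


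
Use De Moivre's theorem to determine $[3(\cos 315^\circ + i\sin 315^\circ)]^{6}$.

By De Moivre: z^n = r^n(cos(nθ) + i sin(nθ))
= 3^6(cos(6*315°) + i sin(6*315°))
= 729(cos 90° + i sin 90°)
= 729i


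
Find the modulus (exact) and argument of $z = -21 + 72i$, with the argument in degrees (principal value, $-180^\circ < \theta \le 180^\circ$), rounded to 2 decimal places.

|z| = sqrt((-21)^2 + 72^2) = 75
arg(z) = arctan(b/a) = arctan(72/-21) (quadrant-adjusted) = 106.26°


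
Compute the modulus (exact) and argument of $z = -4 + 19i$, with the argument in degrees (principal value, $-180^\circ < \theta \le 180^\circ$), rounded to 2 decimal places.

|z| = sqrt((-4)^2 + 19^2) = sqrt(377)
arg(z) = arctan(b/a) = arctan(19/-4) (quadrant-adjusted) = 101.89°


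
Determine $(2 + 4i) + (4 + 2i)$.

(2 + 4) + (4 + 2)i = 6 + 6i


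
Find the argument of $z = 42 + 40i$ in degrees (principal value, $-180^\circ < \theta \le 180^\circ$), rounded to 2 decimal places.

θ = arctan(b/a) = arctan(40/42) (quadrant-adjusted) = 43.60°


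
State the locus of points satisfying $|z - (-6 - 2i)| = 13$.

|z - z0| = r describes a circle centered at z0 with radius r
Here z0 = -6 - 2i and r = 13
Locus: Circle centered at (-6, -2) with radius 13


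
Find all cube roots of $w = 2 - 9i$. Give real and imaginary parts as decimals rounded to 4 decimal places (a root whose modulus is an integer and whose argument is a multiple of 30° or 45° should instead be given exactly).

|w| = sqrt(85) ≈ 9.219544, arg(w) ≈ 282.528808°
Root modulus = sqrt(85)^(1/3) ≈ 2.096862
Root arguments: θ_k = (arg(w) + 360°k)/3 for k = 0, 1, ..., 2
Compute each root as (root modulus)(cos θ_k + i sin θ_k) using full-precision intermediates, then round to 4 decimal places.
Roots: -0.1527 + 2.0913i, -1.7348 - 1.1779i, 1.8875 - 0.9134i


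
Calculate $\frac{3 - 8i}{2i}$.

Multiply numerator and denominator by conjugate (-2i):
= (3 - 8i)(-2i) / (0^2 + 2^2)
= (-16 - 6i) / 4
Divide through by 2: (-8 - 3i) / 2
= -4 - (3/2)i


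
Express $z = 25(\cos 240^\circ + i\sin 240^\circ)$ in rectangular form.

a = r cos θ = 25 * -1/2 = -25/2
b = r sin θ = 25 * -sqrt(3)/2 = -25*sqrt(3)/2
z = -25/2 - (25*sqrt(3)/2)i


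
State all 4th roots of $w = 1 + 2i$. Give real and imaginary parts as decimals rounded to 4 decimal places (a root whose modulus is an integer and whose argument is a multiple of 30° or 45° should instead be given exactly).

|w| = sqrt(5) ≈ 2.236068, arg(w) ≈ 63.434949°
Root modulus = sqrt(5)^(1/4) ≈ 1.222845
Root arguments: θ_k = (arg(w) + 360°k)/4 for k = 0, 1, ..., 3
Compute each root as (root modulus)(cos θ_k + i sin θ_k) using full-precision intermediates, then round to 4 decimal places.
Roots: 1.1763 + 0.3342i, -0.3342 + 1.1763i, -1.1763 - 0.3342i, 0.3342 - 1.1763i


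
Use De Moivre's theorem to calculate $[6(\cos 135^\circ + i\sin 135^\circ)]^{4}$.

By De Moivre: z^n = r^n(cos(nθ) + i sin(nθ))
= 6^4(cos(4*135°) + i sin(4*135°))
= 1296(cos 180° + i sin 180°)
= -1296


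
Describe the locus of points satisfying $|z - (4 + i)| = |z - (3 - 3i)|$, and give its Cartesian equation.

|z - z1| = |z - z2| means z is equidistant from z1 and z2,
i.e. the perpendicular bisector of the segment from (4, 1) to (3, -3) (midpoint (7/2, -1)).
With z = x + yi, square both sides:
(x - 4)^2 + (y - 1)^2 = (x - 3)^2 + (y - (-3))^2
The x^2 and y^2 terms cancel: -2x + (-8)y = 18 - 17 = 1
Simplify: 2x + 8y = -1
Locus: Perpendicular bisector of the segment from (4, 1) to (3, -3): the line 2x + 8y = -1


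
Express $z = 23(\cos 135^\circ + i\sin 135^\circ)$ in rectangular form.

a = r cos θ = 23 * -sqrt(2)/2 = -23*sqrt(2)/2
b = r sin θ = 23 * sqrt(2)/2 = 23*sqrt(2)/2
z = -23*sqrt(2)/2 + (23*sqrt(2)/2)i


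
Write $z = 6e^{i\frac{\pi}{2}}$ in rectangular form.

a = r cos θ = 6 * 0 = 0
b = r sin θ = 6 * 1 = 6
z = 6i


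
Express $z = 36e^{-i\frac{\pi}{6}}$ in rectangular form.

a = r cos θ = 36 * sqrt(3)/2 = 18*sqrt(3)
b = r sin θ = 36 * -1/2 = -18
z = 18*sqrt(3) - 18i


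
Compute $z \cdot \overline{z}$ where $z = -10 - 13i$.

z * conjugate(z) = |z|^2 = a^2 + b^2
= (-10)^2 + (-13)^2 = 269


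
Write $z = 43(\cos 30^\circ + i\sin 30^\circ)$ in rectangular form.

a = r cos θ = 43 * sqrt(3)/2 = 43*sqrt(3)/2
b = r sin θ = 43 * 1/2 = 43/2
z = 43*sqrt(3)/2 + (43/2)i


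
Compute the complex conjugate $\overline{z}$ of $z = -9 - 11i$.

If z = a + bi, then conjugate(z) = a - bi
conjugate(-9 - 11i) = -9 + 11i


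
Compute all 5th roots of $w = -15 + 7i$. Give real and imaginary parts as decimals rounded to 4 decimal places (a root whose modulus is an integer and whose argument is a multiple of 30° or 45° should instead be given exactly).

|w| = sqrt(274) ≈ 16.552945, arg(w) ≈ 154.983107°
Root modulus = sqrt(274)^(1/5) ≈ 1.752972
Root arguments: θ_k = (arg(w) + 360°k)/5 for k = 0, 1, ..., 4
Compute each root as (root modulus)(cos θ_k + i sin θ_k) using full-precision intermediates, then round to 4 decimal places.
Roots: 1.5026 + 0.9028i, -0.3942 + 1.7081i, -1.7463 + 0.1529i, -0.6850 - 1.6136i, 1.3229 - 1.1501i


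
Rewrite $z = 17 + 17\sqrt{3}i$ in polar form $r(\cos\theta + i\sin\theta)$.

r = |z| = sqrt(a^2 + b^2) = sqrt((17)^2 + (17*sqrt(3))^2) = sqrt(289 + 867) = sqrt(1156) = 34
θ = arctan(b/a) = arctan(29.4449/17) (quadrant-adjusted) = 60°
z = 34(cos 60° + i sin 60°)


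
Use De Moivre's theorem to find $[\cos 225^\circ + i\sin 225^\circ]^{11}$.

By De Moivre: z^n = r^n(cos(nθ) + i sin(nθ))
= 1^11(cos(11*225°) + i sin(11*225°))
= 1(cos 315° + i sin 315°)
= sqrt(2)/2 - (sqrt(2)/2)i


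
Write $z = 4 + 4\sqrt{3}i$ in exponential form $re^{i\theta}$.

r = |z| = sqrt((4)^2 + (4*sqrt(3))^2) = sqrt(16 + 48) = sqrt(64) = 8
θ = arctan(b/a) = arctan(6.9282/4) (quadrant-adjusted) = 60° = π/3
z = 8e^(i*π/3)


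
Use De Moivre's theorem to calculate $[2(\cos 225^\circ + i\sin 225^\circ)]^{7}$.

By De Moivre: z^n = r^n(cos(nθ) + i sin(nθ))
= 2^7(cos(7*225°) + i sin(7*225°))
= 128(cos 135° + i sin 135°)
= -64*sqrt(2) + 64*sqrt(2)i


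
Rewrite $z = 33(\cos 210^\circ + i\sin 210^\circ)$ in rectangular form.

a = r cos θ = 33 * -sqrt(3)/2 = -33*sqrt(3)/2
b = r sin θ = 33 * -1/2 = -33/2
z = -33*sqrt(3)/2 - (33/2)i


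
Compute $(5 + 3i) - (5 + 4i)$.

(5 - 5) + (3 - 4)i = -i


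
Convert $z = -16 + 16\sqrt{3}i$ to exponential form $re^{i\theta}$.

r = |z| = sqrt((-16)^2 + (16*sqrt(3))^2) = sqrt(256 + 768) = sqrt(1024) = 32
θ = arctan(b/a) = arctan(27.7128/-16) (quadrant-adjusted) = 120° = 2π/3
z = 32e^(i*2π/3)


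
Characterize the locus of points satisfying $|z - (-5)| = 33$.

|z - z0| = r describes a circle centered at z0 with radius r
Here z0 = -5 and r = 33
Locus: Circle centered at (-5, 0) with radius 33


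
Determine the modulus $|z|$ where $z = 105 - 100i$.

|z| = sqrt(a^2 + b^2) = sqrt(105^2 + (-100)^2) = sqrt(21025) = 145


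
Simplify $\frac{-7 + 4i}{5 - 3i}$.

Multiply numerator and denominator by conjugate (5 + 3i):
= (-7 + 4i)(5 + 3i) / (5^2 + (-3)^2)
= (-47 - i) / 34
= -47/34 - (1/34)i


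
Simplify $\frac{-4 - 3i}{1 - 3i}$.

Multiply numerator and denominator by conjugate (1 + 3i):
= (-4 - 3i)(1 + 3i) / (1^2 + (-3)^2)
= (5 - 15i) / 10
Divide through by 5: (1 - 3i) / 2
= 1/2 - (3/2)i


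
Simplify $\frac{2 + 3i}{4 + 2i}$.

Multiply numerator and denominator by conjugate (4 - 2i):
= (2 + 3i)(4 - 2i) / (4^2 + 2^2)
= (14 + 8i) / 20
Divide through by 2: (7 + 4i) / 10
= 7/10 + (2/5)i


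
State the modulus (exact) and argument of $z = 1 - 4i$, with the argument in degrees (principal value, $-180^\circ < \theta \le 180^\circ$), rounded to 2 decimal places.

|z| = sqrt(1^2 + (-4)^2) = sqrt(17)
arg(z) = arctan(b/a) = arctan(-4/1) (quadrant-adjusted) = -75.96°


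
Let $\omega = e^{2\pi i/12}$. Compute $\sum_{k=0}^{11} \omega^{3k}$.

Let ζ = ω^3 = e^(2πi·3/12). Since 12 ∤ 3, ζ ≠ 1.
Sum = Σ_{k=0}^{11} ζ^k = (ζ^12 - 1)/(ζ - 1) = (ω^{3·12} - 1)/(ζ - 1) = (1 - 1)/(ζ - 1) = 0


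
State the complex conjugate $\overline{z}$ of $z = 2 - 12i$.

If z = a + bi, then conjugate(z) = a - bi
conjugate(2 - 12i) = 2 + 12i


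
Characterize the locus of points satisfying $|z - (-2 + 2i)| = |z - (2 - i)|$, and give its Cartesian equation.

|z - z1| = |z - z2| means z is equidistant from z1 and z2,
i.e. the perpendicular bisector of the segment from (-2, 2) to (2, -1) (midpoint (0, 1/2)).
With z = x + yi, square both sides:
(x - (-2))^2 + (y - 2)^2 = (x - 2)^2 + (y - (-1))^2
The x^2 and y^2 terms cancel: 8x + (-6)y = 5 - 8 = -3
Simplify: 8x - 6y = -3
Locus: Perpendicular bisector of the segment from (-2, 2) to (2, -1): the line 8x - 6y = -3


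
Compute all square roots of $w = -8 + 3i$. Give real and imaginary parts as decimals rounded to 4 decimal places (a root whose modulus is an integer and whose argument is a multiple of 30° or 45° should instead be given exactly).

|w| = sqrt(73) ≈ 8.544004, arg(w) ≈ 159.443955°
Root modulus = sqrt(73)^(1/2) ≈ 2.923013
Root arguments: θ_k = (arg(w) + 360°k)/2 for k = 0, 1, ..., 1
Compute each root as (root modulus)(cos θ_k + i sin θ_k) using full-precision intermediates, then round to 4 decimal places.
Roots: 0.5215 + 2.8761i, -0.5215 - 2.8761i


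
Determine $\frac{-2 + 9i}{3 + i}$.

Multiply numerator and denominator by conjugate (3 - i):
= (-2 + 9i)(3 - i) / (3^2 + 1^2)
= (3 + 29i) / 10
= 3/10 + (29/10)i


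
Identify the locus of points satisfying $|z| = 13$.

|z| = r describes a circle of radius r centered at the origin
Locus: Circle centered at origin with radius 13


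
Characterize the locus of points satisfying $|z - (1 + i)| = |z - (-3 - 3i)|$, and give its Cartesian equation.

|z - z1| = |z - z2| means z is equidistant from z1 and z2,
i.e. the perpendicular bisector of the segment from (1, 1) to (-3, -3) (midpoint (-1, -1)).
With z = x + yi, square both sides:
(x - 1)^2 + (y - 1)^2 = (x - (-3))^2 + (y - (-3))^2
The x^2 and y^2 terms cancel: -8x + (-8)y = 18 - 2 = 16
Simplify: x + y = -2
Locus: Perpendicular bisector of the segment from (1, 1) to (-3, -3): the line x + y = -2


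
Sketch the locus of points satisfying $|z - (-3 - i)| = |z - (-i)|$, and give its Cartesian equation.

|z - z1| = |z - z2| means z is equidistant from z1 and z2,
i.e. the perpendicular bisector of the segment from (-3, -1) to (0, -1) (midpoint (-3/2, -1)).
With z = x + yi, square both sides:
(x - (-3))^2 + (y - (-1))^2 = (x - 0)^2 + (y - (-1))^2
The x^2 and y^2 terms cancel: 6x + 0y = 1 - 10 = -9
Simplify: x = -3/2
Locus: Perpendicular bisector of the segment from (-3, -1) to (0, -1): the line x = -3/2


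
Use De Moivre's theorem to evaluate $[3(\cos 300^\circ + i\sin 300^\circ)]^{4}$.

By De Moivre: z^n = r^n(cos(nθ) + i sin(nθ))
= 3^4(cos(4*300°) + i sin(4*300°))
= 81(cos 120° + i sin 120°)
= -81/2 + (81*sqrt(3)/2)i


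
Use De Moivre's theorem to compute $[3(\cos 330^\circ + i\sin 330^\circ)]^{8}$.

By De Moivre: z^n = r^n(cos(nθ) + i sin(nθ))
= 3^8(cos(8*330°) + i sin(8*330°))
= 6561(cos 120° + i sin 120°)
= -6561/2 + (6561*sqrt(3)/2)i


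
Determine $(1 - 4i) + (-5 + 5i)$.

(1 + (-5)) + (-4 + 5)i = -4 + i


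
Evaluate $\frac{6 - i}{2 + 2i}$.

Multiply numerator and denominator by conjugate (2 - 2i):
= (6 - i)(2 - 2i) / (2^2 + 2^2)
= (10 - 14i) / 8
Divide through by 2: (5 - 7i) / 4
= 5/4 - (7/4)i


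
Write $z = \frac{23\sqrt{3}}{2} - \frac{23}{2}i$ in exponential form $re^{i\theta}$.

r = |z| = sqrt((23*sqrt(3)/2)^2 + (-23/2)^2) = sqrt(1587/4 + 529/4) = sqrt(529) = 23
θ = arctan(b/a) = arctan(-11.5/19.9186) (quadrant-adjusted) = -30° = -π/6
z = 23e^(-i*π/6)


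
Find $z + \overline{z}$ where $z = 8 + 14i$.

z + conjugate(z) = (a + bi) + (a - bi) = 2a
= 2 * 8 = 16


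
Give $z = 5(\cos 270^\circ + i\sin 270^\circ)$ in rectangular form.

a = r cos θ = 5 * 0 = 0
b = r sin θ = 5 * -1 = -5
z = -5i


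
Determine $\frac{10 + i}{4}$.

Divisor is real, so divide each part by 4:
= 5/2 + (1/4)i


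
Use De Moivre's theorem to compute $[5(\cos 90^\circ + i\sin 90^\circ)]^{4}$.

By De Moivre: z^n = r^n(cos(nθ) + i sin(nθ))
= 5^4(cos(4*90°) + i sin(4*90°))
= 625(cos 0° + i sin 0°)
= 625


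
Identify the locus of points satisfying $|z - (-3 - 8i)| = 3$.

|z - z0| = r describes a circle centered at z0 with radius r
Here z0 = -3 - 8i and r = 3
Locus: Circle centered at (-3, -8) with radius 3


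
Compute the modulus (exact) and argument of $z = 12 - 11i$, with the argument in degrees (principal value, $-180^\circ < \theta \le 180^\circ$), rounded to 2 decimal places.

|z| = sqrt(12^2 + (-11)^2) = sqrt(265)
arg(z) = arctan(b/a) = arctan(-11/12) (quadrant-adjusted) = -42.51°


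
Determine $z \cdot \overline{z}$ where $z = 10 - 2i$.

z * conjugate(z) = |z|^2 = a^2 + b^2
= 10^2 + (-2)^2 = 104


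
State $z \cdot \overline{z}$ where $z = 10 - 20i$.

z * conjugate(z) = |z|^2 = a^2 + b^2
= 10^2 + (-20)^2 = 500


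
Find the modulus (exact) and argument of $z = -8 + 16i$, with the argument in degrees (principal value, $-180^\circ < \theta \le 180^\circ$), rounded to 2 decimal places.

|z| = sqrt((-8)^2 + 16^2) = sqrt(320)
arg(z) = arctan(b/a) = arctan(16/-8) (quadrant-adjusted) = 116.57°
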